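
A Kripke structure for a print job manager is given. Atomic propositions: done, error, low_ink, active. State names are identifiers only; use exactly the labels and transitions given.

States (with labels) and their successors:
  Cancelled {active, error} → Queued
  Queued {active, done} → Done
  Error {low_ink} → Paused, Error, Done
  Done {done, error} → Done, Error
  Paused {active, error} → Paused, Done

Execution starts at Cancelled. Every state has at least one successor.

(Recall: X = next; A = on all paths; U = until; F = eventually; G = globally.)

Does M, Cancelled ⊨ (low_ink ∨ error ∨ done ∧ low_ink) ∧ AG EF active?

Satisfied

States satisfying low_ink ∨ error: {Cancelled, Error, Done, Paused}.
States satisfying done ∧ low_ink: ∅.
States satisfying low_ink ∨ error ∨ done ∧ low_ink: {Cancelled, Error, Done, Paused}.
States satisfying EF active: {Cancelled, Queued, Error, Done, Paused}.
States satisfying AG EF active: {Cancelled, Queued, Error, Done, Paused}.
States satisfying (low_ink ∨ error ∨ done ∧ low_ink) ∧ AG EF active: {Cancelled, Error, Done, Paused}.
Cancelled ∈ Sat((low_ink ∨ error ∨ done ∧ low_ink) ∧ AG EF active).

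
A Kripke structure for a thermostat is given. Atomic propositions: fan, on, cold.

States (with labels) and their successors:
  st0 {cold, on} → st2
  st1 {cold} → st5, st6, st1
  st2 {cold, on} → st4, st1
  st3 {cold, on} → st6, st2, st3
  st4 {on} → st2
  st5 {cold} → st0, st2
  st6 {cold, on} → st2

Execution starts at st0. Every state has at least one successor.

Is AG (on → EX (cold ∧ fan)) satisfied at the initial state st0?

States satisfying on → EX (cold ∧ fan): {st1, st5}.
States satisfying AG (on → EX (cold ∧ fan)): ∅.
st0 is reachable from st0 and violates on → EX (cold ∧ fan), so AG fails at st0.
st0 ∉ Sat(AG (on → EX (cold ∧ fan))).

Does not hold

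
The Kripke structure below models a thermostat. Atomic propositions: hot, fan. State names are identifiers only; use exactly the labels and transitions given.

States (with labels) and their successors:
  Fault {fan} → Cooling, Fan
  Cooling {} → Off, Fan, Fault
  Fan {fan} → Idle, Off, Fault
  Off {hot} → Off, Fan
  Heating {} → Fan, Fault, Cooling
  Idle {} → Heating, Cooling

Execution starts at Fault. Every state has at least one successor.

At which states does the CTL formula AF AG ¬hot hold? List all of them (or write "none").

none

States satisfying AG ¬hot: ∅.
States satisfying AF AG ¬hot: ∅.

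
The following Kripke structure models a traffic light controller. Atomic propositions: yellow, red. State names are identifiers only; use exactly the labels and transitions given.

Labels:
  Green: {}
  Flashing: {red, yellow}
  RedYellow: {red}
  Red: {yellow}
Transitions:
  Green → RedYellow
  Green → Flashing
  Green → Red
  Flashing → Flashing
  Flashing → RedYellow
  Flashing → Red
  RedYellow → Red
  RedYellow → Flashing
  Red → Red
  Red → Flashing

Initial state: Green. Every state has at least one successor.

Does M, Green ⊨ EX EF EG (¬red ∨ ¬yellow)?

Satisfied

States satisfying EF EG (¬red ∨ ¬yellow): {Green, Flashing, RedYellow, Red}.
States satisfying EX EF EG (¬red ∨ ¬yellow): {Green, Flashing, RedYellow, Red}.
Green ∈ Sat(EX EF EG (¬red ∨ ¬yellow)).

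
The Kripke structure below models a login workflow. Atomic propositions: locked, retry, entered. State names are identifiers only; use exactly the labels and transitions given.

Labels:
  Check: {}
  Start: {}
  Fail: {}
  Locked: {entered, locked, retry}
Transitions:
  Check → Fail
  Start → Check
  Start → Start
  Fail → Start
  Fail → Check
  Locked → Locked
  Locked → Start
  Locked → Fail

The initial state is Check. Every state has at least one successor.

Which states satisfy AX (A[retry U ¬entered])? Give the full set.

States satisfying A[retry U ¬entered]: {Check, Start, Fail}.
States satisfying AX (A[retry U ¬entered]): {Check, Start, Fail}.

{Check, Start, Fail}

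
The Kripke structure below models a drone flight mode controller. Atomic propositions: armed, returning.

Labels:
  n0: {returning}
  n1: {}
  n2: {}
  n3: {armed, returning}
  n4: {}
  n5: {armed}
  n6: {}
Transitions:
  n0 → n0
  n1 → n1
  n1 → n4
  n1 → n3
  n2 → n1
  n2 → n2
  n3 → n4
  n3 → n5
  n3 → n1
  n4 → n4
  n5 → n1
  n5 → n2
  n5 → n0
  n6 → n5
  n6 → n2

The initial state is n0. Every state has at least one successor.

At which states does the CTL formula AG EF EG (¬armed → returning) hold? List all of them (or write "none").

States satisfying EF EG (¬armed → returning): {n0, n1, n2, n3, n5, n6}.
States satisfying AG EF EG (¬armed → returning): {n0}.

{n0}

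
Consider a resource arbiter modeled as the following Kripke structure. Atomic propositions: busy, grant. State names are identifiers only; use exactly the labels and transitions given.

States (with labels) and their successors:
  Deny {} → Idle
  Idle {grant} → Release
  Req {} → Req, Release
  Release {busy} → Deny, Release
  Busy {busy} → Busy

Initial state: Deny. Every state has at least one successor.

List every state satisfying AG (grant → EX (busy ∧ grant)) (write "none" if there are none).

States satisfying grant → EX (busy ∧ grant): {Deny, Req, Release, Busy}.
States satisfying AG (grant → EX (busy ∧ grant)): {Busy}.

{Busy}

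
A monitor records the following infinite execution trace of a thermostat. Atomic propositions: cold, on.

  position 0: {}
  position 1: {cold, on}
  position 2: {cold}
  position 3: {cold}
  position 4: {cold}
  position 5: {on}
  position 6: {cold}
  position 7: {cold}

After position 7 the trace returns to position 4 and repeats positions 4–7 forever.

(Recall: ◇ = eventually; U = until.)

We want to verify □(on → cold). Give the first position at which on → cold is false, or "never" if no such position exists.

5

Check on → cold at each position in order: 0 ✓, 1 ✓, 2 ✓, 3 ✓, 4 ✓.
At position 5 the labels are {on}, so on → cold is false there. This is the first violation.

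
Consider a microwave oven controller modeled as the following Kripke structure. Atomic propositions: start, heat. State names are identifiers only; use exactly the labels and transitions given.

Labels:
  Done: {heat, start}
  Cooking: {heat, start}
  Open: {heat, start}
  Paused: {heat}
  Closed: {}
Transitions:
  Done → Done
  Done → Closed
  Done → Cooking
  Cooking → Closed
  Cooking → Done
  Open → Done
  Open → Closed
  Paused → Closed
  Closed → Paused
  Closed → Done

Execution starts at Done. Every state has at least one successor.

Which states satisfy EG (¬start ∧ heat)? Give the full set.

States satisfying ¬start ∧ heat: {Paused}.
States satisfying EG (¬start ∧ heat): ∅.

none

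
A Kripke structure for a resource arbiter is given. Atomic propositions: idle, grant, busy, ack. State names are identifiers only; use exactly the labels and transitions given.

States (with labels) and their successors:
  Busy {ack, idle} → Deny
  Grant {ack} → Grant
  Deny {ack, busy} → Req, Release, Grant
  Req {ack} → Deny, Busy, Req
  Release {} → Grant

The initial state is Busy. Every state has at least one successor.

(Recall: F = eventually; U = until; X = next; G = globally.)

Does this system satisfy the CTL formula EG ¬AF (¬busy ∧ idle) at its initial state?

No

States satisfying ¬AF (¬busy ∧ idle): {Grant, Deny, Req, Release}.
States satisfying EG ¬AF (¬busy ∧ idle): {Grant, Deny, Req, Release}.
No suitable path/successor from Busy witnesses the formula.
Busy ∉ Sat(EG ¬AF (¬busy ∧ idle)).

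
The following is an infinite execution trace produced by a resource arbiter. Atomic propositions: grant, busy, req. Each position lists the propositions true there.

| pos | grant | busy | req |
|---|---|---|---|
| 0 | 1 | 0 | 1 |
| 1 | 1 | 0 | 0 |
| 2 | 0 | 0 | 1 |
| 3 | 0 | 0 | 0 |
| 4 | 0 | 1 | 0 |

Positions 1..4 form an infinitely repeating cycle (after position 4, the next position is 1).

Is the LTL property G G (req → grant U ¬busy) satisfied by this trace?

G (req → grant U ¬busy) holds at every position 0..4, and those are all positions ever visited, so G G (req → grant U ¬busy) holds.

Yes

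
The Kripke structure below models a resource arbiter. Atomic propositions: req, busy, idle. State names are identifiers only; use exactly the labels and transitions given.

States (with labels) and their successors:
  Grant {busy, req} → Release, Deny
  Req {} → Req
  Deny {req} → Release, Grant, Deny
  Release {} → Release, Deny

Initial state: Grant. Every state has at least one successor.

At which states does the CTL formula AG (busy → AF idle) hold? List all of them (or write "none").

{Req}

States satisfying busy → AF idle: {Req, Deny, Release}.
States satisfying AG (busy → AF idle): {Req}.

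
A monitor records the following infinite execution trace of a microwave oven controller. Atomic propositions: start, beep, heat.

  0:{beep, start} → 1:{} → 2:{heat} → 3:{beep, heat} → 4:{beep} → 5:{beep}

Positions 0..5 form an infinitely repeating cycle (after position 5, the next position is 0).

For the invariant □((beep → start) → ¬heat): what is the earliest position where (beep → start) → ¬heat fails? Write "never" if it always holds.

2

Check (beep → start) → ¬heat at each position in order: 0 ✓, 1 ✓.
At position 2 the labels are {heat}, so (beep → start) → ¬heat is false there. This is the first violation.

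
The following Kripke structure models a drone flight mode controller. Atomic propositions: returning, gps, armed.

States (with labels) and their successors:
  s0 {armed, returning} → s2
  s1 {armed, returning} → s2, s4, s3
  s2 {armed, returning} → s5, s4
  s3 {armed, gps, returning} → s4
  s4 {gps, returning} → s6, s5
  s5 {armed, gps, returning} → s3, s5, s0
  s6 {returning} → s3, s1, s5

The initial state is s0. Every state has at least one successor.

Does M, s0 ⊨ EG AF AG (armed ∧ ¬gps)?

States satisfying AF AG (armed ∧ ¬gps): ∅.
States satisfying EG AF AG (armed ∧ ¬gps): ∅.
No suitable path/successor from s0 witnesses the formula.
s0 ∉ Sat(EG AF AG (armed ∧ ¬gps)).

Violated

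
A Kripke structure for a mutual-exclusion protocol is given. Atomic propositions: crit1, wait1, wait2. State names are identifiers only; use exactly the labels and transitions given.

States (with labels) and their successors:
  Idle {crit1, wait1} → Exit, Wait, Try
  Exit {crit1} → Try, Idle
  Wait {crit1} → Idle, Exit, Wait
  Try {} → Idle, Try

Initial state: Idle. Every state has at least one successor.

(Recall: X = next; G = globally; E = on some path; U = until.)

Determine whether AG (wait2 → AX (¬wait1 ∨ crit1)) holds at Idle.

States satisfying wait2 → AX (¬wait1 ∨ crit1): {Idle, Exit, Wait, Try}.
States satisfying AG (wait2 → AX (¬wait1 ∨ crit1)): {Idle, Exit, Wait, Try}.
Every state reachable from Idle satisfies wait2 → AX (¬wait1 ∨ crit1).
Idle ∈ Sat(AG (wait2 → AX (¬wait1 ∨ crit1))).

Satisfied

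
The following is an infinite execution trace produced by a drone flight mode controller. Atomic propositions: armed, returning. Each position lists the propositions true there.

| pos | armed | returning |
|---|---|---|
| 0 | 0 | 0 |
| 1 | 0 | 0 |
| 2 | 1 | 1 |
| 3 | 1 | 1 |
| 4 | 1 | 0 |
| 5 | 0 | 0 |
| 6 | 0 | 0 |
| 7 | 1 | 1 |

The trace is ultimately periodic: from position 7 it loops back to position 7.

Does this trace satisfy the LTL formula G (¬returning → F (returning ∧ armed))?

¬returning → F (returning ∧ armed) holds at every position 0..7, and those are all positions ever visited, so G (¬returning → F (returning ∧ armed)) holds.
Positions where ¬returning holds: 0, 1, 4, 5, 6.
Check F (returning ∧ armed) at each: 0→ok, 1→ok, 4→ok, 5→ok, 6→ok.

Yes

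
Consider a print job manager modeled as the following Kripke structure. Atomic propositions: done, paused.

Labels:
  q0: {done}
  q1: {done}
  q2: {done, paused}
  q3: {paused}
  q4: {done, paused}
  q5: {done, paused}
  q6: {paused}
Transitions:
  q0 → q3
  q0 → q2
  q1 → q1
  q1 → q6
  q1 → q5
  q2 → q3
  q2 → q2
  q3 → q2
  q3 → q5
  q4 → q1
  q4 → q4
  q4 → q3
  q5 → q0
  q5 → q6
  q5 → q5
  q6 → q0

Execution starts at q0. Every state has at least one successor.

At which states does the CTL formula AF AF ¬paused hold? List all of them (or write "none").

States satisfying AF ¬paused: {q0, q1, q6}.
States satisfying AF AF ¬paused: {q0, q1, q6}.

{q0, q1, q6}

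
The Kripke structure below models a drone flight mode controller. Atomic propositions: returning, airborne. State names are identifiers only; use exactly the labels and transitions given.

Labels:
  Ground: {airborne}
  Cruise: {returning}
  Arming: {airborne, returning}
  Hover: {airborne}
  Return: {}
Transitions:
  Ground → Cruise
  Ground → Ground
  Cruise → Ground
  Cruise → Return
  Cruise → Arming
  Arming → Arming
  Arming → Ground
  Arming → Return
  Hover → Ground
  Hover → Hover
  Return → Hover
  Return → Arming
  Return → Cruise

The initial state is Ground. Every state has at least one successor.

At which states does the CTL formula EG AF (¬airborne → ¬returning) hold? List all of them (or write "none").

{Ground, Cruise, Arming, Hover, Return}

States satisfying AF (¬airborne → ¬returning): {Ground, Cruise, Arming, Hover, Return}.
States satisfying EG AF (¬airborne → ¬returning): {Ground, Cruise, Arming, Hover, Return}.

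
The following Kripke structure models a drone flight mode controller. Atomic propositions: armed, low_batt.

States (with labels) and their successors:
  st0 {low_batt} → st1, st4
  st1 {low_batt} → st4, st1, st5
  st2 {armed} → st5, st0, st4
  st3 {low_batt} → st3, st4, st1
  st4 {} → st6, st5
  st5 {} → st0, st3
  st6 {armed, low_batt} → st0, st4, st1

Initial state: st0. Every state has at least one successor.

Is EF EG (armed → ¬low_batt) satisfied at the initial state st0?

States satisfying EG (armed → ¬low_batt): {st0, st1, st2, st3, st4, st5}.
States satisfying EF EG (armed → ¬low_batt): {st0, st1, st2, st3, st4, st5, st6}.
Some path from st0 reaches a state where EG (armed → ¬low_batt) holds.
st0 ∈ Sat(EF EG (armed → ¬low_batt)).

Satisfied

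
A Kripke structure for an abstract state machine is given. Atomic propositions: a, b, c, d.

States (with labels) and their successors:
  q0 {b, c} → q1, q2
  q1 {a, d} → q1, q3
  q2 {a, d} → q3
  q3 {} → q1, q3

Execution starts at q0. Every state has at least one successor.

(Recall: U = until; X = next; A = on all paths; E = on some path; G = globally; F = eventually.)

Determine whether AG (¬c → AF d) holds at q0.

Violated

States satisfying ¬c → AF d: {q0, q1, q2}.
States satisfying AG (¬c → AF d): ∅.
q3 is reachable from q0 and violates ¬c → AF d, so AG fails at q0.
q0 ∉ Sat(AG (¬c → AF d)).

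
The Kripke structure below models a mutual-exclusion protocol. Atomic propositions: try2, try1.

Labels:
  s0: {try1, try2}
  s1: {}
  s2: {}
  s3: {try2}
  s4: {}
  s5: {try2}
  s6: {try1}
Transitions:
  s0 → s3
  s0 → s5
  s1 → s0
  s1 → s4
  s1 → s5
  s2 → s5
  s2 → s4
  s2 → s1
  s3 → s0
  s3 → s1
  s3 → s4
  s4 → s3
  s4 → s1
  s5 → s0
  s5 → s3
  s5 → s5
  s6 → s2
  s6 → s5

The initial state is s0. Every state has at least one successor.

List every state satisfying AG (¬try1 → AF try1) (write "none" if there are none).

States satisfying ¬try1 → AF try1: {s0, s6}.
States satisfying AG (¬try1 → AF try1): ∅.

none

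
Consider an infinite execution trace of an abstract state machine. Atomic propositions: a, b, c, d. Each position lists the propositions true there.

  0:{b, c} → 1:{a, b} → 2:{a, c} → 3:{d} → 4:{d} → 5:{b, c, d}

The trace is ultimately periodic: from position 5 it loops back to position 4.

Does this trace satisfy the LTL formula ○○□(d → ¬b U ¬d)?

The position after 0 is 1; ○□(d → ¬b U ¬d) is false there.

Does not hold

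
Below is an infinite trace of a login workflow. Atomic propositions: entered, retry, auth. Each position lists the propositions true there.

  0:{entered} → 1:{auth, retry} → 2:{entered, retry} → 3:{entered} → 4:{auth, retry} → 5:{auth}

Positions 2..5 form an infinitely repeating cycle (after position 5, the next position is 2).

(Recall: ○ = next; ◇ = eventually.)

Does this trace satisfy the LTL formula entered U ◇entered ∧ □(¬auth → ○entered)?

Violated

Walking from position 0: ◇entered first holds at position 0, and entered holds at every earlier position along the way, so entered U ◇entered holds.
¬auth → ○entered must hold at every position from 0 onward. It fails at position 0, so □(¬auth → ○entered) is false.
Positions where ¬auth holds: 0, 2, 3.
Check ○entered at each: 0→fails, 2→ok, 3→fails.
At position 0: entered U ◇entered is true; □(¬auth → ○entered) is false; so entered U ◇entered ∧ □(¬auth → ○entered) is false.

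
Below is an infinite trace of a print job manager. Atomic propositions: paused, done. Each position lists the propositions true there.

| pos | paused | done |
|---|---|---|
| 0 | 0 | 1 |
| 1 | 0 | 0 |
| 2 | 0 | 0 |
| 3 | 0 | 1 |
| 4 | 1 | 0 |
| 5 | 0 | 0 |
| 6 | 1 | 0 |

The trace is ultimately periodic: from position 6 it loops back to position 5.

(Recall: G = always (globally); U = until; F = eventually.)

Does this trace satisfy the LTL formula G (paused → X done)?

No

paused → X done must hold at every position from 0 onward. It fails at position 4, so G (paused → X done) is false.
Positions where paused holds: 4, 6.
Check X done at each: 4→fails, 6→fails.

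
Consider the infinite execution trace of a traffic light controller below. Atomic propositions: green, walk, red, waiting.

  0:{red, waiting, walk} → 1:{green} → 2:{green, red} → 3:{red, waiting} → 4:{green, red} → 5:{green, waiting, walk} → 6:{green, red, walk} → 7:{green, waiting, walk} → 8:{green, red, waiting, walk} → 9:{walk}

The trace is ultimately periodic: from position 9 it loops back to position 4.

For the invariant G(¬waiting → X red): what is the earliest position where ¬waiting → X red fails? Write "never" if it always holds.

Check ¬waiting → X red at each position in order: 0 ✓, 1 ✓, 2 ✓, 3 ✓.
At position 4 the labels are {green, red} and the next position 5 has {green, waiting, walk}, so ¬waiting → X red is false there. This is the first violation.

4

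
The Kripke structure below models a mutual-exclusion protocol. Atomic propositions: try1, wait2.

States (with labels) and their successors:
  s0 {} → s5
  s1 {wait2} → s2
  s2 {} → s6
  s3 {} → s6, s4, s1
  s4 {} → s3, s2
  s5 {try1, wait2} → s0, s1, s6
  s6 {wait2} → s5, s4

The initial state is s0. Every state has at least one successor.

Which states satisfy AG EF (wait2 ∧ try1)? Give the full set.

States satisfying EF (wait2 ∧ try1): {s0, s1, s2, s3, s4, s5, s6}.
States satisfying AG EF (wait2 ∧ try1): {s0, s1, s2, s3, s4, s5, s6}.

{s0, s1, s2, s3, s4, s5, s6}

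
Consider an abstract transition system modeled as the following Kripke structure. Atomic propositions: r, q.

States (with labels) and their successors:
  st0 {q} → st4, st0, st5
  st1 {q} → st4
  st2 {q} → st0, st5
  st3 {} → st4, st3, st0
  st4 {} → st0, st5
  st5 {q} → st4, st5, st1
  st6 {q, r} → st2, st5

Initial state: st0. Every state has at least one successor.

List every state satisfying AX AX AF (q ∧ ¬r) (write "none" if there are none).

{st0, st1, st2, st4, st5, st6}

States satisfying AX AF (q ∧ ¬r): {st0, st1, st2, st4, st5, st6}.
States satisfying AX AX AF (q ∧ ¬r): {st0, st1, st2, st4, st5, st6}.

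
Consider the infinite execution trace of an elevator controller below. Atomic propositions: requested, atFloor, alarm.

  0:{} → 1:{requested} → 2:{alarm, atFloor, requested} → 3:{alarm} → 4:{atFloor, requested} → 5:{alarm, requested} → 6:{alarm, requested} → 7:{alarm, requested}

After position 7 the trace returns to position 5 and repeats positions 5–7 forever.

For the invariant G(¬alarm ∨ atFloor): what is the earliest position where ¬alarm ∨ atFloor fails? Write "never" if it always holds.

Check ¬alarm ∨ atFloor at each position in order: 0 ✓, 1 ✓, 2 ✓.
At position 3 the labels are {alarm}, so ¬alarm ∨ atFloor is false there. This is the first violation.

3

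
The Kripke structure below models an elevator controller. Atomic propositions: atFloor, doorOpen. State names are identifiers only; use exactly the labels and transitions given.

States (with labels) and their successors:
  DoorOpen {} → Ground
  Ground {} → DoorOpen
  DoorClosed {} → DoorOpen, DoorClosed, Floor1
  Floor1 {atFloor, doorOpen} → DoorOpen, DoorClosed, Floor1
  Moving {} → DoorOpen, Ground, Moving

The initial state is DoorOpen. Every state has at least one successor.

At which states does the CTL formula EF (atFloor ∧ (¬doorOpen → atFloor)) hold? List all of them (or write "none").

{DoorClosed, Floor1}

States satisfying atFloor ∧ (¬doorOpen → atFloor): {Floor1}.
States satisfying EF (atFloor ∧ (¬doorOpen → atFloor)): {DoorClosed, Floor1}.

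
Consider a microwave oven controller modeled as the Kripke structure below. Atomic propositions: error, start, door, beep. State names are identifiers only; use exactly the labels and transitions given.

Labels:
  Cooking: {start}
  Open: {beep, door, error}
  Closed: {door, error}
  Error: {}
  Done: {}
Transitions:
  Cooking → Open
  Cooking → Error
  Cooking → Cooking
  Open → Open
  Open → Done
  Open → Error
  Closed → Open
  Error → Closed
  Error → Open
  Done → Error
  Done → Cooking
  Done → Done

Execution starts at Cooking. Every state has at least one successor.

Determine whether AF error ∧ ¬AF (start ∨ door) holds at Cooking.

Does not hold

States satisfying error: {Open, Closed}.
States satisfying AF error: {Open, Closed, Error}.
States satisfying start ∨ door: {Cooking, Open, Closed}.
States satisfying AF (start ∨ door): {Cooking, Open, Closed, Error}.
States satisfying ¬AF (start ∨ door): {Done}.
States satisfying AF error ∧ ¬AF (start ∨ door): ∅.
Cooking ∉ Sat(AF error ∧ ¬AF (start ∨ door)).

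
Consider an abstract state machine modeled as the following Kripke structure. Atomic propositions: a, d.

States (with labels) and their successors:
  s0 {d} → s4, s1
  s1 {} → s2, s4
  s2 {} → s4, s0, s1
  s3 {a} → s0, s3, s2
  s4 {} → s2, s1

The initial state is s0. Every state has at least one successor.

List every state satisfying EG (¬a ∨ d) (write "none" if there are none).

{s0, s1, s2, s4}

States satisfying ¬a ∨ d: {s0, s1, s2, s4}.
States satisfying EG (¬a ∨ d): {s0, s1, s2, s4}.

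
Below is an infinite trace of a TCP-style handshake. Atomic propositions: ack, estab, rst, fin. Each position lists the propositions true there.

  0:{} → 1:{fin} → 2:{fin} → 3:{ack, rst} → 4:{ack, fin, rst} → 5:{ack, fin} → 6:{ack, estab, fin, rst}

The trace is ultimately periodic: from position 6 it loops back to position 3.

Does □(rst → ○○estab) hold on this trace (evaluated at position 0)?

Violated

rst → ○○estab must hold at every position from 0 onward. It fails at position 3, so □(rst → ○○estab) is false.
Positions where rst holds: 3, 4, 6.
Check ○○estab at each: 3→fails, 4→ok, 6→fails.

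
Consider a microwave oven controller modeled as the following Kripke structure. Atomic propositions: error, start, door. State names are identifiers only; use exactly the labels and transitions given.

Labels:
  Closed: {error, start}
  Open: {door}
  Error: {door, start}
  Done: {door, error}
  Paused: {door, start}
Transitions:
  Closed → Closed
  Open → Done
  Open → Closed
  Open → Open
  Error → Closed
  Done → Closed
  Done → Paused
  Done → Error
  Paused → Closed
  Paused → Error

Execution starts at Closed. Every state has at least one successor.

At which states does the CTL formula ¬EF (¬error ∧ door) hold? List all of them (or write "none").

States satisfying ¬error ∧ door: {Open, Error, Paused}.
States satisfying EF (¬error ∧ door): {Open, Error, Done, Paused}.
States satisfying ¬EF (¬error ∧ door): {Closed}.

{Closed}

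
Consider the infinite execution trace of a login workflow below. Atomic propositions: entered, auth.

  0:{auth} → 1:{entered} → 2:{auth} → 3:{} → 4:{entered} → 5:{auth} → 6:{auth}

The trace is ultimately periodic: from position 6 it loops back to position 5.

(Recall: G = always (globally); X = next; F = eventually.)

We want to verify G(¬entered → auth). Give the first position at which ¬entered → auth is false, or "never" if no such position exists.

3

Check ¬entered → auth at each position in order: 0 ✓, 1 ✓, 2 ✓.
At position 3 the labels are {}, so ¬entered → auth is false there. This is the first violation.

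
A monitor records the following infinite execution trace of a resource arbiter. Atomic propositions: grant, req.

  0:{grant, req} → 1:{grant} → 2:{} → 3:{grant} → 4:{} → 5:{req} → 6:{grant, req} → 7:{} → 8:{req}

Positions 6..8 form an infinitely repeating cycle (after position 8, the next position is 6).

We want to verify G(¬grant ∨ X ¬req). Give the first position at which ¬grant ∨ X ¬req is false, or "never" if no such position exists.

¬grant ∨ X ¬req holds at every position 0..8, and those are all the positions the trace ever visits, so the invariant G(¬grant ∨ X ¬req) is never violated.

never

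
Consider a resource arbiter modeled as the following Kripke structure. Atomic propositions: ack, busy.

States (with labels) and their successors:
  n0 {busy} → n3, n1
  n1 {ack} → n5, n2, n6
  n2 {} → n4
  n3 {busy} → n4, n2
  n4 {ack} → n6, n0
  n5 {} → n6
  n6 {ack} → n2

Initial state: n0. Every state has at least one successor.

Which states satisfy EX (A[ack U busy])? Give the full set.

States satisfying A[ack U busy]: {n0, n3}.
States satisfying EX (A[ack U busy]): {n0, n4}.

{n0, n4}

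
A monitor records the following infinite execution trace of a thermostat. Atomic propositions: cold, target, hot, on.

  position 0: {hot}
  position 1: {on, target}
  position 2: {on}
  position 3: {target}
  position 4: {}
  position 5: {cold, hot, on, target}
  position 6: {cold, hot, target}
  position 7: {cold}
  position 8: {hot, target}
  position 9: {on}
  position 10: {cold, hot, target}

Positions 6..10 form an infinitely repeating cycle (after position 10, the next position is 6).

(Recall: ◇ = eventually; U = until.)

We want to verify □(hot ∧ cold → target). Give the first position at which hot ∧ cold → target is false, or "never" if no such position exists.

hot ∧ cold → target holds at every position 0..10, and those are all the positions the trace ever visits, so the invariant □(hot ∧ cold → target) is never violated.

never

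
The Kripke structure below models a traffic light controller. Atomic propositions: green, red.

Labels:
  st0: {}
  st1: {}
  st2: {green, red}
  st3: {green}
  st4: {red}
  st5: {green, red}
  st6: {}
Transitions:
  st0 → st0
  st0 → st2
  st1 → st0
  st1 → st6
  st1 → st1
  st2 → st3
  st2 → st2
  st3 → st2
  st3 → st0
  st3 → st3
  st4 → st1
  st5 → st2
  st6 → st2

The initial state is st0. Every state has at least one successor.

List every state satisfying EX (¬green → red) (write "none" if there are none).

{st0, st2, st3, st5, st6}

States satisfying ¬green → red: {st2, st3, st4, st5}.
States satisfying EX (¬green → red): {st0, st2, st3, st5, st6}.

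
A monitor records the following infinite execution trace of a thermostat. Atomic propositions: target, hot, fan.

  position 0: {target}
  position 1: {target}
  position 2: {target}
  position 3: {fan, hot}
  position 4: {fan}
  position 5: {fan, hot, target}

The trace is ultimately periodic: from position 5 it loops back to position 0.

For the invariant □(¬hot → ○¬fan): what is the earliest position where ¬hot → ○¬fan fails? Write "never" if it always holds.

Check ¬hot → ○¬fan at each position in order: 0 ✓, 1 ✓.
At position 2 the labels are {target} and the next position 3 has {fan, hot}, so ¬hot → ○¬fan is false there. This is the first violation.

2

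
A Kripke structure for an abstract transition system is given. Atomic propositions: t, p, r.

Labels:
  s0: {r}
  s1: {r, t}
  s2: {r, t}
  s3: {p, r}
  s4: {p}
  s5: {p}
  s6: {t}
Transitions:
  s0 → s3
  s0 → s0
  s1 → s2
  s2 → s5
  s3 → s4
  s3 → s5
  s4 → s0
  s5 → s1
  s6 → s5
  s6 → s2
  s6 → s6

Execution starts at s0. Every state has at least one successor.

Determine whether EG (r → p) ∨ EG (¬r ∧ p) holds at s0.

States satisfying r → p: {s3, s4, s5, s6}.
States satisfying EG (r → p): {s6}.
States satisfying ¬r ∧ p: {s4, s5}.
States satisfying EG (¬r ∧ p): ∅.
States satisfying EG (r → p) ∨ EG (¬r ∧ p): {s6}.
s0 ∉ Sat(EG (r → p) ∨ EG (¬r ∧ p)).

Violated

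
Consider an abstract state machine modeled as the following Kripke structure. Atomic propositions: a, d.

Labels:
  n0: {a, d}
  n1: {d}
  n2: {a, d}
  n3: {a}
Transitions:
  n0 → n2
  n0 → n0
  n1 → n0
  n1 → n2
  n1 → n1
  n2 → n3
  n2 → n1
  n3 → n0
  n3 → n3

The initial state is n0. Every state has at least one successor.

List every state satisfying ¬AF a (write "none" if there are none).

States satisfying a: {n0, n2, n3}.
States satisfying AF a: {n0, n2, n3}.
States satisfying ¬AF a: {n1}.

{n1}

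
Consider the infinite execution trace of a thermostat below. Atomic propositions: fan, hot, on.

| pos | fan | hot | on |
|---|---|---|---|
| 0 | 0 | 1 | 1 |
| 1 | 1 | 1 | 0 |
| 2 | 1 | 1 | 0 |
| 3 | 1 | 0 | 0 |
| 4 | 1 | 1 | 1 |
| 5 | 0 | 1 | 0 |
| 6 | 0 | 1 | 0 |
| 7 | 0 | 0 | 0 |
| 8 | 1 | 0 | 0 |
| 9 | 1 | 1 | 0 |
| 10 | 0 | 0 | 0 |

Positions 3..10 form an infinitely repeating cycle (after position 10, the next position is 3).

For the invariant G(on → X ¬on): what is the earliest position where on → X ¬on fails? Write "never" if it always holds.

never

on → X ¬on holds at every position 0..10, and those are all the positions the trace ever visits, so the invariant G(on → X ¬on) is never violated.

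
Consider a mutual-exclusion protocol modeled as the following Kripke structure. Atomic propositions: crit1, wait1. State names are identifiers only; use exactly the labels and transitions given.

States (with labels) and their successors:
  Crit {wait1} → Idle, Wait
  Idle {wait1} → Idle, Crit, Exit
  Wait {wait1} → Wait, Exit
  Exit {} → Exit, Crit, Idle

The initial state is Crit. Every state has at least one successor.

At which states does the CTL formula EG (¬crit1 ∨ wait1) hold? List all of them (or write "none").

{Crit, Idle, Wait, Exit}

States satisfying ¬crit1 ∨ wait1: {Crit, Idle, Wait, Exit}.
States satisfying EG (¬crit1 ∨ wait1): {Crit, Idle, Wait, Exit}.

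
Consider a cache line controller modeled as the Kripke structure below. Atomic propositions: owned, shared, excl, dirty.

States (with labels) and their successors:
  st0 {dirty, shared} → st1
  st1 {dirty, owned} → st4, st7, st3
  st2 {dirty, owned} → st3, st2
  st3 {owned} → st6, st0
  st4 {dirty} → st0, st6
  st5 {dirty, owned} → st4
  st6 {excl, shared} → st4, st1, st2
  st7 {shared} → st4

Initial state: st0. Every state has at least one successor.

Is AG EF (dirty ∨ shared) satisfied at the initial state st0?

States satisfying EF (dirty ∨ shared): {st0, st1, st2, st3, st4, st5, st6, st7}.
States satisfying AG EF (dirty ∨ shared): {st0, st1, st2, st3, st4, st5, st6, st7}.
Every state reachable from st0 satisfies EF (dirty ∨ shared).
st0 ∈ Sat(AG EF (dirty ∨ shared)).

Yes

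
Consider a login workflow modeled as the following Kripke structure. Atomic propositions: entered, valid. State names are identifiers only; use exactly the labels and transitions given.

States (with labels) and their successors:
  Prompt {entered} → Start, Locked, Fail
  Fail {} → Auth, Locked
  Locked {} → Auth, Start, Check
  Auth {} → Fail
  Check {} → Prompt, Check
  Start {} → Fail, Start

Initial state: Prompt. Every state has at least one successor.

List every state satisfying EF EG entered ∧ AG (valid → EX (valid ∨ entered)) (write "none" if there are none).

States satisfying EG entered: ∅.
States satisfying EF EG entered: ∅.
States satisfying valid → EX (valid ∨ entered): {Prompt, Fail, Locked, Auth, Check, Start}.
States satisfying AG (valid → EX (valid ∨ entered)): {Prompt, Fail, Locked, Auth, Check, Start}.
States satisfying EF EG entered ∧ AG (valid → EX (valid ∨ entered)): ∅.

none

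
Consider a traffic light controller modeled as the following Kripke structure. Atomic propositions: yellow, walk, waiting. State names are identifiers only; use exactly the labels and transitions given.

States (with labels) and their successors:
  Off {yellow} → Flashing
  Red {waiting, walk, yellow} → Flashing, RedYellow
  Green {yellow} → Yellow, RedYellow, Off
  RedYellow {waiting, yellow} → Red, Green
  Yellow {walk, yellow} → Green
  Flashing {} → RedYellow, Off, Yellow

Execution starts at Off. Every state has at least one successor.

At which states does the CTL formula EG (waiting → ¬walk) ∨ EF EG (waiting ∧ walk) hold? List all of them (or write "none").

{Off, Green, RedYellow, Yellow, Flashing}

States satisfying waiting → ¬walk: {Off, Green, RedYellow, Yellow, Flashing}.
States satisfying EG (waiting → ¬walk): {Off, Green, RedYellow, Yellow, Flashing}.
States satisfying EG (waiting ∧ walk): ∅.
States satisfying EF EG (waiting ∧ walk): ∅.
States satisfying EG (waiting → ¬walk) ∨ EF EG (waiting ∧ walk): {Off, Green, RedYellow, Yellow, Flashing}.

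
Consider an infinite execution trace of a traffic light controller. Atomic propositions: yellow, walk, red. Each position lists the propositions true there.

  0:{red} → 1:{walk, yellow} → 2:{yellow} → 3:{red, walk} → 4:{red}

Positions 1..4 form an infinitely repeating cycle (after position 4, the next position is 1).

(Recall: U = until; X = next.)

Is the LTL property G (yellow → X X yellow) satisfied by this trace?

No

yellow → X X yellow must hold at every position from 0 onward. It fails at position 1, so G (yellow → X X yellow) is false.
Positions where yellow holds: 1, 2.
Check X X yellow at each: 1→fails, 2→fails.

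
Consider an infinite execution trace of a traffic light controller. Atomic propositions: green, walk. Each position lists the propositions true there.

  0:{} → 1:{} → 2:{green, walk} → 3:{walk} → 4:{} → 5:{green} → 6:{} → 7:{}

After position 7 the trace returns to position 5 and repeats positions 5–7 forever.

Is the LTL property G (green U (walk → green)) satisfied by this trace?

green U (walk → green) must hold at every position from 0 onward. It fails at position 3, so G (green U (walk → green)) is false.

Does not hold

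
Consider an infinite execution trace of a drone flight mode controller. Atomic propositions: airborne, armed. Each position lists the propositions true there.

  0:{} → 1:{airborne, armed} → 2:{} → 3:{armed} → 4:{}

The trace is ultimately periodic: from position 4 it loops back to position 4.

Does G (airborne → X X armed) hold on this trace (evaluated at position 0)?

airborne → X X armed holds at every position 0..4, and those are all positions ever visited, so G (airborne → X X armed) holds.
Positions where airborne holds: 1.
Check X X armed at each: 1→ok.

Holds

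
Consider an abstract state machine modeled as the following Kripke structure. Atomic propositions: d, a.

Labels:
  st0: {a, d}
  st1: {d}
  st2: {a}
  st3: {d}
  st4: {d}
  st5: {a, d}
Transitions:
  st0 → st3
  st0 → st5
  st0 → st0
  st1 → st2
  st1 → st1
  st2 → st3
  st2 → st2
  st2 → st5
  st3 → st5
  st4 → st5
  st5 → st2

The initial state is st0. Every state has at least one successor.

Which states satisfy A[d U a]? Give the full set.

{st0, st2, st3, st4, st5}

States satisfying d: {st0, st1, st3, st4, st5}.
States satisfying a: {st0, st2, st5}.
States satisfying A[d U a]: {st0, st2, st3, st4, st5}.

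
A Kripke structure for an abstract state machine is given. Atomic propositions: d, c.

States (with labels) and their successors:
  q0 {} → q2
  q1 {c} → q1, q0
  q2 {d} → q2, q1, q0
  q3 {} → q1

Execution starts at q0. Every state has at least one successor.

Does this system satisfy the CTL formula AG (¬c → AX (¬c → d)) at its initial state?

States satisfying ¬c → AX (¬c → d): {q0, q1, q3}.
States satisfying AG (¬c → AX (¬c → d)): ∅.
q2 is reachable from q0 and violates ¬c → AX (¬c → d), so AG fails at q0.
q0 ∉ Sat(AG (¬c → AX (¬c → d))).

No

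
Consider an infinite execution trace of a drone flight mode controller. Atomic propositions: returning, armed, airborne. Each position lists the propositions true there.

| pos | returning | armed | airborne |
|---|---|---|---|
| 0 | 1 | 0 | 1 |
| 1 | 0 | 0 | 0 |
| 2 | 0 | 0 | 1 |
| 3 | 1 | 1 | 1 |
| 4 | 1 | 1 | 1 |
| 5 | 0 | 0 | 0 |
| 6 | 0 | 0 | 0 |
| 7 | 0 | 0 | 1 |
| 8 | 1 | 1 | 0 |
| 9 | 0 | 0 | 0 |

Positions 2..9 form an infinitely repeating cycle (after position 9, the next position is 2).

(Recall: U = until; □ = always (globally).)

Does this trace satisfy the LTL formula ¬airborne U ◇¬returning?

Satisfied

Walking from position 0: ◇¬returning first holds at position 0, and ¬airborne holds at every earlier position along the way, so ¬airborne U ◇¬returning holds.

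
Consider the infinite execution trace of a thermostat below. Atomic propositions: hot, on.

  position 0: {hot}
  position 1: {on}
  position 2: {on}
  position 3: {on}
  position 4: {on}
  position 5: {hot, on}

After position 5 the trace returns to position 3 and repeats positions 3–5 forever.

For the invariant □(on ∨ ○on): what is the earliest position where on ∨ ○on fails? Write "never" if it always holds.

never

on ∨ ○on holds at every position 0..5, and those are all the positions the trace ever visits, so the invariant □(on ∨ ○on) is never violated.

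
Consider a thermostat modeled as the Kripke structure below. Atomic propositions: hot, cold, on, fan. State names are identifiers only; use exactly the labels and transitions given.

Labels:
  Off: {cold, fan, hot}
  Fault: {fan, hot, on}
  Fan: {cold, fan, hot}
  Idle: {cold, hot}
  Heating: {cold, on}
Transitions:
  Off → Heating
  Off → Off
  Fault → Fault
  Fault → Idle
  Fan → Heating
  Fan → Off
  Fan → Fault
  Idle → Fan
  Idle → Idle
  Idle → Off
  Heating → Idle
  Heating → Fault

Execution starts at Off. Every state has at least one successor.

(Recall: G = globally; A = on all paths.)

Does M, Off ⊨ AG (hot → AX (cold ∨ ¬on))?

States satisfying hot → AX (cold ∨ ¬on): {Off, Idle, Heating}.
States satisfying AG (hot → AX (cold ∨ ¬on)): ∅.
Fan is reachable from Off and violates hot → AX (cold ∨ ¬on), so AG fails at Off.
Off ∉ Sat(AG (hot → AX (cold ∨ ¬on))).

Violated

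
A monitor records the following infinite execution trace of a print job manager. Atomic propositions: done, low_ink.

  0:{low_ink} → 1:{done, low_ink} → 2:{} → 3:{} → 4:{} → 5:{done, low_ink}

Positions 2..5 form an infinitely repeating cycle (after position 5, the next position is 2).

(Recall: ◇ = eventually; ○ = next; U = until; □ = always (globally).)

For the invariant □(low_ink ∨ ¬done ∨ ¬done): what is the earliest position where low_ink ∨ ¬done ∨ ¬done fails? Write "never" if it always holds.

low_ink ∨ ¬done ∨ ¬done holds at every position 0..5, and those are all the positions the trace ever visits, so the invariant □(low_ink ∨ ¬done ∨ ¬done) is never violated.

never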